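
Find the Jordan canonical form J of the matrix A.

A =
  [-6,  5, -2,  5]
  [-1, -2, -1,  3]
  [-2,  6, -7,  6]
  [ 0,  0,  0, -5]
J_3(-5) ⊕ J_1(-5)

The characteristic polynomial is
  det(x·I − A) = x^4 + 20*x^3 + 150*x^2 + 500*x + 625 = (x + 5)^4

Eigenvalues and multiplicities (the geometric multiplicity of λ is n − rank(A − λI), which equals the number of Jordan blocks for λ):
  λ = -5: algebraic multiplicity = 4, geometric multiplicity = 2

Determining the block sizes for each eigenvalue:
  λ = -5: with am = 4 and gm = 2, the partition is not yet determined (e.g. several partitions of 4 into 2 parts exist). Let N = A − (-5)·I. Computing rank(N^1) = 2, rank(N^2) = 1, rank(N^3) = 0; the number of blocks of size ≥ j is rank(N^{j−1}) − rank(N^j), giving [2, 1, 1]. So we have 1 block(s) of size 3, 1 block(s) of size 1 → block sizes [3, 1]

Assembling the blocks gives a Jordan form
J =
  [-5,  1,  0,  0]
  [ 0, -5,  1,  0]
  [ 0,  0, -5,  0]
  [ 0,  0,  0, -5]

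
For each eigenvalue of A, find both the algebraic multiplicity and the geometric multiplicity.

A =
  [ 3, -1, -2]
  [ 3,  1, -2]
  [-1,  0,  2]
λ = 2: alg = 3, geom = 1

Step 1 — factor the characteristic polynomial to read off the algebraic multiplicities:
  χ_A(x) = (x - 2)^3

Step 2 — compute geometric multiplicities via the rank-nullity identity g(λ) = n − rank(A − λI):
  rank(A − (2)·I) = 2, so dim ker(A − (2)·I) = n − 2 = 1

Summary:
  λ = 2: algebraic multiplicity = 3, geometric multiplicity = 1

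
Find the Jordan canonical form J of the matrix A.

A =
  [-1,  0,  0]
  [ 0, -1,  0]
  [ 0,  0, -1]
J_1(-1) ⊕ J_1(-1) ⊕ J_1(-1)

The characteristic polynomial is
  det(x·I − A) = x^3 + 3*x^2 + 3*x + 1 = (x + 1)^3

Eigenvalues and multiplicities (the geometric multiplicity of λ is n − rank(A − λI), which equals the number of Jordan blocks for λ):
  λ = -1: algebraic multiplicity = 3, geometric multiplicity = 3

Determining the block sizes for each eigenvalue:
  λ = -1: gm = am = 3, so every block has size 1 → block sizes [1, 1, 1]

Assembling the blocks gives a Jordan form
J =
  [-1,  0,  0]
  [ 0, -1,  0]
  [ 0,  0, -1]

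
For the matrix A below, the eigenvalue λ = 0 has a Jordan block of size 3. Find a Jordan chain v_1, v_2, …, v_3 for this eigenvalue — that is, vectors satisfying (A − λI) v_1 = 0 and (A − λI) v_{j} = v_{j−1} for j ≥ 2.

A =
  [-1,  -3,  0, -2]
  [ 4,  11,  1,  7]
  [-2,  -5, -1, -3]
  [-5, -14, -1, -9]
A Jordan chain for λ = 0 of length 3:
v_1 = (-1, 3, -1, -4)ᵀ
v_2 = (-1, 4, -2, -5)ᵀ
v_3 = (1, 0, 0, 0)ᵀ

Let N = A − (0)·I. We want v_3 with N^3 v_3 = 0 but N^2 v_3 ≠ 0; then v_{j-1} := N · v_j for j = 3, …, 2.

Pick v_3 = (1, 0, 0, 0)ᵀ.
Then v_2 = N · v_3 = (-1, 4, -2, -5)ᵀ.
Then v_1 = N · v_2 = (-1, 3, -1, -4)ᵀ.

Sanity check: (A − (0)·I) v_1 = (0, 0, 0, 0)ᵀ = 0. ✓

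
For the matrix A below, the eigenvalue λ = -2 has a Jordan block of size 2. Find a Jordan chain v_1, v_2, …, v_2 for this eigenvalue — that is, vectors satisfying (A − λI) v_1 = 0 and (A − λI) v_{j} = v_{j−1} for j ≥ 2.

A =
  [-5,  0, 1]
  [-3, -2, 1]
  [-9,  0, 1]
A Jordan chain for λ = -2 of length 2:
v_1 = (-3, -3, -9)ᵀ
v_2 = (1, 0, 0)ᵀ

Let N = A − (-2)·I. We want v_2 with N^2 v_2 = 0 but N^1 v_2 ≠ 0; then v_{j-1} := N · v_j for j = 2, …, 2.

Pick v_2 = (1, 0, 0)ᵀ.
Then v_1 = N · v_2 = (-3, -3, -9)ᵀ.

Sanity check: (A − (-2)·I) v_1 = (0, 0, 0)ᵀ = 0. ✓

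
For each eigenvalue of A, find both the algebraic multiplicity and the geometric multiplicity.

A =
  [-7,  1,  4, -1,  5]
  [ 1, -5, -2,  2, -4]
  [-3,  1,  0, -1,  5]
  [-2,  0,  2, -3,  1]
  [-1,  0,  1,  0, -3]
λ = -4: alg = 3, geom = 2; λ = -3: alg = 2, geom = 1

Step 1 — factor the characteristic polynomial to read off the algebraic multiplicities:
  χ_A(x) = (x + 3)^2*(x + 4)^3

Step 2 — compute geometric multiplicities via the rank-nullity identity g(λ) = n − rank(A − λI):
  rank(A − (-4)·I) = 3, so dim ker(A − (-4)·I) = n − 3 = 2
  rank(A − (-3)·I) = 4, so dim ker(A − (-3)·I) = n − 4 = 1

Summary:
  λ = -4: algebraic multiplicity = 3, geometric multiplicity = 2
  λ = -3: algebraic multiplicity = 2, geometric multiplicity = 1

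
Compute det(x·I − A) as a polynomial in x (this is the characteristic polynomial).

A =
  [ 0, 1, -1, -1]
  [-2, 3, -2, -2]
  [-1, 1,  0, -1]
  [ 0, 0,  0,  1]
x^4 - 4*x^3 + 6*x^2 - 4*x + 1

Expanding det(x·I − A) (e.g. by cofactor expansion or by noting that A is similar to its Jordan form J, which has the same characteristic polynomial as A) gives
  χ_A(x) = x^4 - 4*x^3 + 6*x^2 - 4*x + 1
which factors as (x - 1)^4. The eigenvalues (with algebraic multiplicities) are λ = 1 with multiplicity 4.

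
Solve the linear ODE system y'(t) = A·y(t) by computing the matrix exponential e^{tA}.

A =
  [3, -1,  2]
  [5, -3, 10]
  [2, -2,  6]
e^{tA} =
  [t*exp(2*t) + exp(2*t), -t*exp(2*t), 2*t*exp(2*t)]
  [5*t*exp(2*t), -5*t*exp(2*t) + exp(2*t), 10*t*exp(2*t)]
  [2*t*exp(2*t), -2*t*exp(2*t), 4*t*exp(2*t) + exp(2*t)]

Strategy: write A = P · J · P⁻¹ where J is a Jordan canonical form, so e^{tA} = P · e^{tJ} · P⁻¹, and e^{tJ} can be computed block-by-block.

A has Jordan form
J =
  [2, 1, 0]
  [0, 2, 0]
  [0, 0, 2]
(up to reordering of blocks).

Per-block formulas:
  For a 2×2 Jordan block J_2(2): exp(t · J_2(2)) = e^(2t)·(I + t·N), where N is the 2×2 nilpotent shift.
  For a 1×1 block at λ = 2: exp(t · [2]) = [e^(2t)].

After assembling e^{tJ} and conjugating by P, we get:

e^{tA} =
  [t*exp(2*t) + exp(2*t), -t*exp(2*t), 2*t*exp(2*t)]
  [5*t*exp(2*t), -5*t*exp(2*t) + exp(2*t), 10*t*exp(2*t)]
  [2*t*exp(2*t), -2*t*exp(2*t), 4*t*exp(2*t) + exp(2*t)]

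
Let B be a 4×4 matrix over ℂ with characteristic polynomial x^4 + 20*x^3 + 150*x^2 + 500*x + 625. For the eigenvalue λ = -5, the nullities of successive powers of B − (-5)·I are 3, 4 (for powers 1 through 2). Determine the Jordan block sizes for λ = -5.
Block sizes for λ = -5: [2, 1, 1]

From the dimensions of kernels of powers, the number of Jordan blocks of size at least j is d_j − d_{j−1} where d_j = dim ker(N^j) (with d_0 = 0). Computing the differences gives [3, 1].
The number of blocks of size exactly k is (#blocks of size ≥ k) − (#blocks of size ≥ k + 1), so the partition is: 2 block(s) of size 1, 1 block(s) of size 2.
In nonincreasing order the block sizes are [2, 1, 1].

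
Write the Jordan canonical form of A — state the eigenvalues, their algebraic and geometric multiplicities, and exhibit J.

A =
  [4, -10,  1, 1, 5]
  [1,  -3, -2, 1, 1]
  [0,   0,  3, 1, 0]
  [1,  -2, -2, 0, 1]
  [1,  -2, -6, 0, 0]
J_1(-1) ⊕ J_1(-1) ⊕ J_3(2)

The characteristic polynomial is
  det(x·I − A) = x^5 - 4*x^4 + x^3 + 10*x^2 - 4*x - 8 = (x - 2)^3*(x + 1)^2

Eigenvalues and multiplicities (the geometric multiplicity of λ is n − rank(A − λI), which equals the number of Jordan blocks for λ):
  λ = -1: algebraic multiplicity = 2, geometric multiplicity = 2
  λ = 2: algebraic multiplicity = 3, geometric multiplicity = 1

Determining the block sizes for each eigenvalue:
  λ = -1: gm = am = 2, so every block has size 1 → block sizes [1, 1]
  λ = 2: one block (gm = 1), so the single block has size am = 3 → block sizes [3]

Assembling the blocks gives a Jordan form
J =
  [-1,  0, 0, 0, 0]
  [ 0, -1, 0, 0, 0]
  [ 0,  0, 2, 1, 0]
  [ 0,  0, 0, 2, 1]
  [ 0,  0, 0, 0, 2]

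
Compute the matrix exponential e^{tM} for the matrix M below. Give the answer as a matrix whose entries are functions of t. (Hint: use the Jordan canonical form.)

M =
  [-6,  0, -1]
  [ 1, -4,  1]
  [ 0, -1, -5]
e^{tM} =
  [t^2*exp(-5*t)/2 - t*exp(-5*t) + exp(-5*t), t^2*exp(-5*t)/2, t^2*exp(-5*t)/2 - t*exp(-5*t)]
  [t*exp(-5*t), t*exp(-5*t) + exp(-5*t), t*exp(-5*t)]
  [-t^2*exp(-5*t)/2, -t^2*exp(-5*t)/2 - t*exp(-5*t), -t^2*exp(-5*t)/2 + exp(-5*t)]

Strategy: write M = P · J · P⁻¹ where J is a Jordan canonical form, so e^{tM} = P · e^{tJ} · P⁻¹, and e^{tJ} can be computed block-by-block.

M has Jordan form
J =
  [-5,  1,  0]
  [ 0, -5,  1]
  [ 0,  0, -5]
(up to reordering of blocks).

Per-block formulas:
  For a 3×3 Jordan block J_3(-5): exp(t · J_3(-5)) = e^(-5t)·(I + t·N + (t^2/2)·N^2), where N is the 3×3 nilpotent shift.

After assembling e^{tJ} and conjugating by P, we get:

e^{tM} =
  [t^2*exp(-5*t)/2 - t*exp(-5*t) + exp(-5*t), t^2*exp(-5*t)/2, t^2*exp(-5*t)/2 - t*exp(-5*t)]
  [t*exp(-5*t), t*exp(-5*t) + exp(-5*t), t*exp(-5*t)]
  [-t^2*exp(-5*t)/2, -t^2*exp(-5*t)/2 - t*exp(-5*t), -t^2*exp(-5*t)/2 + exp(-5*t)]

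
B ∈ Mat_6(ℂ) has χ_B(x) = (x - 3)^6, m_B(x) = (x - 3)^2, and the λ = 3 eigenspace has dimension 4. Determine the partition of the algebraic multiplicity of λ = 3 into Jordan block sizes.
Block sizes for λ = 3: [2, 2, 1, 1]

Step 1 — from the characteristic polynomial, algebraic multiplicity of λ = 3 is 6. From dim ker(B − (3)·I) = 4, there are exactly 4 Jordan blocks for λ = 3.
Step 2 — from the minimal polynomial, the factor (x − 3)^2 tells us the largest block for λ = 3 has size 2.
Step 3 — with total size 6, 4 blocks, and largest block 2, the block sizes (in nonincreasing order) are [2, 2, 1, 1].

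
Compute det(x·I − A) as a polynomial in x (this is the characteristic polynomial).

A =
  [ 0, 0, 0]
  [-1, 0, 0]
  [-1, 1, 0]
x^3

Expanding det(x·I − A) (e.g. by cofactor expansion or by noting that A is similar to its Jordan form J, which has the same characteristic polynomial as A) gives
  χ_A(x) = x^3
which factors as x^3. The eigenvalues (with algebraic multiplicities) are λ = 0 with multiplicity 3.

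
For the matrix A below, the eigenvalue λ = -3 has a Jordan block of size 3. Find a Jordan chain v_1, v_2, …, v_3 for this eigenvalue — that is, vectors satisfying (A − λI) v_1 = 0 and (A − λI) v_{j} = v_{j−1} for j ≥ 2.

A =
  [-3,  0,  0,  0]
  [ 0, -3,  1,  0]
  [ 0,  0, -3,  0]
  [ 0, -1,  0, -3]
A Jordan chain for λ = -3 of length 3:
v_1 = (0, 0, 0, -1)ᵀ
v_2 = (0, 1, 0, 0)ᵀ
v_3 = (0, 0, 1, 0)ᵀ

Let N = A − (-3)·I. We want v_3 with N^3 v_3 = 0 but N^2 v_3 ≠ 0; then v_{j-1} := N · v_j for j = 3, …, 2.

Pick v_3 = (0, 0, 1, 0)ᵀ.
Then v_2 = N · v_3 = (0, 1, 0, 0)ᵀ.
Then v_1 = N · v_2 = (0, 0, 0, -1)ᵀ.

Sanity check: (A − (-3)·I) v_1 = (0, 0, 0, 0)ᵀ = 0. ✓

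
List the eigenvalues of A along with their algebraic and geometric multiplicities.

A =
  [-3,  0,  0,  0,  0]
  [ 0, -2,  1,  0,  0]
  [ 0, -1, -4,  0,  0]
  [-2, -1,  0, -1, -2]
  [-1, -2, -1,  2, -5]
λ = -3: alg = 5, geom = 2

Step 1 — factor the characteristic polynomial to read off the algebraic multiplicities:
  χ_A(x) = (x + 3)^5

Step 2 — compute geometric multiplicities via the rank-nullity identity g(λ) = n − rank(A − λI):
  rank(A − (-3)·I) = 3, so dim ker(A − (-3)·I) = n − 3 = 2

Summary:
  λ = -3: algebraic multiplicity = 5, geometric multiplicity = 2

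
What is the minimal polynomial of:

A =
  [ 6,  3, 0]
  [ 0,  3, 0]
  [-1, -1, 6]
x^3 - 15*x^2 + 72*x - 108

The characteristic polynomial is χ_A(x) = (x - 6)^2*(x - 3), so the eigenvalues are known. The minimal polynomial is
  m_A(x) = Π_λ (x − λ)^{k_λ}
where k_λ is the size of the *largest* Jordan block for λ (equivalently, the smallest k with (A − λI)^k v = 0 for every generalised eigenvector v of λ).

  λ = 3: largest Jordan block has size 1, contributing (x − 3)
  λ = 6: largest Jordan block has size 2, contributing (x − 6)^2

So m_A(x) = (x - 6)^2*(x - 3) = x^3 - 15*x^2 + 72*x - 108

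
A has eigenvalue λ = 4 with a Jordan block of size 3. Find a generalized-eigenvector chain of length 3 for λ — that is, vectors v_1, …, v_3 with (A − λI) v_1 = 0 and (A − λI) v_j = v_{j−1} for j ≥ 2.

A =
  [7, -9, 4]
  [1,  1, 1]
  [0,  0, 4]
A Jordan chain for λ = 4 of length 3:
v_1 = (3, 1, 0)ᵀ
v_2 = (4, 1, 0)ᵀ
v_3 = (0, 0, 1)ᵀ

Let N = A − (4)·I. We want v_3 with N^3 v_3 = 0 but N^2 v_3 ≠ 0; then v_{j-1} := N · v_j for j = 3, …, 2.

Pick v_3 = (0, 0, 1)ᵀ.
Then v_2 = N · v_3 = (4, 1, 0)ᵀ.
Then v_1 = N · v_2 = (3, 1, 0)ᵀ.

Sanity check: (A − (4)·I) v_1 = (0, 0, 0)ᵀ = 0. ✓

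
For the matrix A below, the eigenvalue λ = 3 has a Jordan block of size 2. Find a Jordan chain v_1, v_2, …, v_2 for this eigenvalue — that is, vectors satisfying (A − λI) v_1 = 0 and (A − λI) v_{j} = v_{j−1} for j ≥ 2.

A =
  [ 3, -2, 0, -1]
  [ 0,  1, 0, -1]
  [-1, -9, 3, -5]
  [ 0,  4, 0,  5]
A Jordan chain for λ = 3 of length 2:
v_1 = (0, 0, -1, 0)ᵀ
v_2 = (1, 0, 0, 0)ᵀ

Let N = A − (3)·I. We want v_2 with N^2 v_2 = 0 but N^1 v_2 ≠ 0; then v_{j-1} := N · v_j for j = 2, …, 2.

Pick v_2 = (1, 0, 0, 0)ᵀ.
Then v_1 = N · v_2 = (0, 0, -1, 0)ᵀ.

Sanity check: (A − (3)·I) v_1 = (0, 0, 0, 0)ᵀ = 0. ✓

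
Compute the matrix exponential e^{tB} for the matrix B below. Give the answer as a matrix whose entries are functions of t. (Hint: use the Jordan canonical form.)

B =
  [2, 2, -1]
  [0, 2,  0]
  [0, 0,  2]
e^{tB} =
  [exp(2*t), 2*t*exp(2*t), -t*exp(2*t)]
  [0, exp(2*t), 0]
  [0, 0, exp(2*t)]

Strategy: write B = P · J · P⁻¹ where J is a Jordan canonical form, so e^{tB} = P · e^{tJ} · P⁻¹, and e^{tJ} can be computed block-by-block.

B has Jordan form
J =
  [2, 1, 0]
  [0, 2, 0]
  [0, 0, 2]
(up to reordering of blocks).

Per-block formulas:
  For a 1×1 block at λ = 2: exp(t · [2]) = [e^(2t)].
  For a 2×2 Jordan block J_2(2): exp(t · J_2(2)) = e^(2t)·(I + t·N), where N is the 2×2 nilpotent shift.

After assembling e^{tJ} and conjugating by P, we get:

e^{tB} =
  [exp(2*t), 2*t*exp(2*t), -t*exp(2*t)]
  [0, exp(2*t), 0]
  [0, 0, exp(2*t)]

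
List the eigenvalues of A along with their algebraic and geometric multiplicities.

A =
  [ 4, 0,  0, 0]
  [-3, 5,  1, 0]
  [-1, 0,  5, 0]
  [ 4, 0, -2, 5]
λ = 4: alg = 1, geom = 1; λ = 5: alg = 3, geom = 2

Step 1 — factor the characteristic polynomial to read off the algebraic multiplicities:
  χ_A(x) = (x - 5)^3*(x - 4)

Step 2 — compute geometric multiplicities via the rank-nullity identity g(λ) = n − rank(A − λI):
  rank(A − (4)·I) = 3, so dim ker(A − (4)·I) = n − 3 = 1
  rank(A − (5)·I) = 2, so dim ker(A − (5)·I) = n − 2 = 2

Summary:
  λ = 4: algebraic multiplicity = 1, geometric multiplicity = 1
  λ = 5: algebraic multiplicity = 3, geometric multiplicity = 2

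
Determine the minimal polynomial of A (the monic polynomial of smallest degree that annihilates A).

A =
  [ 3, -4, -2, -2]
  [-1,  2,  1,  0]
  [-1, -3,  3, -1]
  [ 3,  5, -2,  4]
x^3 - 9*x^2 + 27*x - 27

The characteristic polynomial is χ_A(x) = (x - 3)^4, so the eigenvalues are known. The minimal polynomial is
  m_A(x) = Π_λ (x − λ)^{k_λ}
where k_λ is the size of the *largest* Jordan block for λ (equivalently, the smallest k with (A − λI)^k v = 0 for every generalised eigenvector v of λ).

  λ = 3: largest Jordan block has size 3, contributing (x − 3)^3

So m_A(x) = (x - 3)^3 = x^3 - 9*x^2 + 27*x - 27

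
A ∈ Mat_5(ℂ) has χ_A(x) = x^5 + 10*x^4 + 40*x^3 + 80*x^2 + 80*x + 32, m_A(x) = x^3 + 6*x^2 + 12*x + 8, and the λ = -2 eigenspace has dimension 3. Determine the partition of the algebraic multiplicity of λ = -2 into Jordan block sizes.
Block sizes for λ = -2: [3, 1, 1]

Step 1 — from the characteristic polynomial, algebraic multiplicity of λ = -2 is 5. From dim ker(A − (-2)·I) = 3, there are exactly 3 Jordan blocks for λ = -2.
Step 2 — from the minimal polynomial, the factor (x + 2)^3 tells us the largest block for λ = -2 has size 3.
Step 3 — with total size 5, 3 blocks, and largest block 3, the block sizes (in nonincreasing order) are [3, 1, 1].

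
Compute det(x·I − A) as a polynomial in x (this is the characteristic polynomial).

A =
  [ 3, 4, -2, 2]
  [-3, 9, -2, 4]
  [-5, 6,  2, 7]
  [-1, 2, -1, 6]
x^4 - 20*x^3 + 150*x^2 - 500*x + 625

Expanding det(x·I − A) (e.g. by cofactor expansion or by noting that A is similar to its Jordan form J, which has the same characteristic polynomial as A) gives
  χ_A(x) = x^4 - 20*x^3 + 150*x^2 - 500*x + 625
which factors as (x - 5)^4. The eigenvalues (with algebraic multiplicities) are λ = 5 with multiplicity 4.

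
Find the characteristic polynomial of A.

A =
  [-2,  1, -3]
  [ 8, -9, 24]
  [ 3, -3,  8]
x^3 + 3*x^2 + 3*x + 1

Expanding det(x·I − A) (e.g. by cofactor expansion or by noting that A is similar to its Jordan form J, which has the same characteristic polynomial as A) gives
  χ_A(x) = x^3 + 3*x^2 + 3*x + 1
which factors as (x + 1)^3. The eigenvalues (with algebraic multiplicities) are λ = -1 with multiplicity 3.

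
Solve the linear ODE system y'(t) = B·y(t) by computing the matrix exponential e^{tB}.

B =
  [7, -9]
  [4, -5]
e^{tB} =
  [6*t*exp(t) + exp(t), -9*t*exp(t)]
  [4*t*exp(t), -6*t*exp(t) + exp(t)]

Strategy: write B = P · J · P⁻¹ where J is a Jordan canonical form, so e^{tB} = P · e^{tJ} · P⁻¹, and e^{tJ} can be computed block-by-block.

B has Jordan form
J =
  [1, 1]
  [0, 1]
(up to reordering of blocks).

Per-block formulas:
  For a 2×2 Jordan block J_2(1): exp(t · J_2(1)) = e^(1t)·(I + t·N), where N is the 2×2 nilpotent shift.

After assembling e^{tJ} and conjugating by P, we get:

e^{tB} =
  [6*t*exp(t) + exp(t), -9*t*exp(t)]
  [4*t*exp(t), -6*t*exp(t) + exp(t)]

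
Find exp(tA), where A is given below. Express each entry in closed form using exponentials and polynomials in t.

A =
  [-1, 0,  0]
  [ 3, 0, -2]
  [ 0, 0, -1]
e^{tA} =
  [exp(-t), 0, 0]
  [3 - 3*exp(-t), 1, -2 + 2*exp(-t)]
  [0, 0, exp(-t)]

Strategy: write A = P · J · P⁻¹ where J is a Jordan canonical form, so e^{tA} = P · e^{tJ} · P⁻¹, and e^{tJ} can be computed block-by-block.

A has Jordan form
J =
  [-1,  0, 0]
  [ 0, -1, 0]
  [ 0,  0, 0]
(up to reordering of blocks).

Per-block formulas:
  For a 1×1 block at λ = 0: exp(t · [0]) = [e^(0t)].
  For a 1×1 block at λ = -1: exp(t · [-1]) = [e^(-1t)].

After assembling e^{tJ} and conjugating by P, we get:

e^{tA} =
  [exp(-t), 0, 0]
  [3 - 3*exp(-t), 1, -2 + 2*exp(-t)]
  [0, 0, exp(-t)]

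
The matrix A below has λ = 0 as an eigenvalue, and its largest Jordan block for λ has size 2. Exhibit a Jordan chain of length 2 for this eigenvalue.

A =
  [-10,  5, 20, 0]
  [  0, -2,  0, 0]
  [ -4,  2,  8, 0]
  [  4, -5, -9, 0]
A Jordan chain for λ = 0 of length 2:
v_1 = (0, 0, 0, -1)ᵀ
v_2 = (2, 0, 1, 0)ᵀ

Let N = A − (0)·I. We want v_2 with N^2 v_2 = 0 but N^1 v_2 ≠ 0; then v_{j-1} := N · v_j for j = 2, …, 2.

Pick v_2 = (2, 0, 1, 0)ᵀ.
Then v_1 = N · v_2 = (0, 0, 0, -1)ᵀ.

Sanity check: (A − (0)·I) v_1 = (0, 0, 0, 0)ᵀ = 0. ✓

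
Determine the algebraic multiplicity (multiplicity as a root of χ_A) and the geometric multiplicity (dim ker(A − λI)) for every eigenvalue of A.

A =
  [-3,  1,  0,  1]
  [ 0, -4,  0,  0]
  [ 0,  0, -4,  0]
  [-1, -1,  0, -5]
λ = -4: alg = 4, geom = 3

Step 1 — factor the characteristic polynomial to read off the algebraic multiplicities:
  χ_A(x) = (x + 4)^4

Step 2 — compute geometric multiplicities via the rank-nullity identity g(λ) = n − rank(A − λI):
  rank(A − (-4)·I) = 1, so dim ker(A − (-4)·I) = n − 1 = 3

Summary:
  λ = -4: algebraic multiplicity = 4, geometric multiplicity = 3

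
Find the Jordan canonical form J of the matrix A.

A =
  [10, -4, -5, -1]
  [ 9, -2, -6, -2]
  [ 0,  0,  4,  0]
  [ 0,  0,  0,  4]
J_3(4) ⊕ J_1(4)

The characteristic polynomial is
  det(x·I − A) = x^4 - 16*x^3 + 96*x^2 - 256*x + 256 = (x - 4)^4

Eigenvalues and multiplicities (the geometric multiplicity of λ is n − rank(A − λI), which equals the number of Jordan blocks for λ):
  λ = 4: algebraic multiplicity = 4, geometric multiplicity = 2

Determining the block sizes for each eigenvalue:
  λ = 4: with am = 4 and gm = 2, the partition is not yet determined (e.g. several partitions of 4 into 2 parts exist). Let N = A − (4)·I. Computing rank(N^1) = 2, rank(N^2) = 1, rank(N^3) = 0; the number of blocks of size ≥ j is rank(N^{j−1}) − rank(N^j), giving [2, 1, 1]. So we have 1 block(s) of size 3, 1 block(s) of size 1 → block sizes [3, 1]

Assembling the blocks gives a Jordan form
J =
  [4, 1, 0, 0]
  [0, 4, 1, 0]
  [0, 0, 4, 0]
  [0, 0, 0, 4]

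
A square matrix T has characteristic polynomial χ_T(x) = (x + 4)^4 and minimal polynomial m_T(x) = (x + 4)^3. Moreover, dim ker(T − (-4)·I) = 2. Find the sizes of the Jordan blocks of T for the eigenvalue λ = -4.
Block sizes for λ = -4: [3, 1]

Step 1 — from the characteristic polynomial, algebraic multiplicity of λ = -4 is 4. From dim ker(T − (-4)·I) = 2, there are exactly 2 Jordan blocks for λ = -4.
Step 2 — from the minimal polynomial, the factor (x + 4)^3 tells us the largest block for λ = -4 has size 3.
Step 3 — with total size 4, 2 blocks, and largest block 3, the block sizes (in nonincreasing order) are [3, 1].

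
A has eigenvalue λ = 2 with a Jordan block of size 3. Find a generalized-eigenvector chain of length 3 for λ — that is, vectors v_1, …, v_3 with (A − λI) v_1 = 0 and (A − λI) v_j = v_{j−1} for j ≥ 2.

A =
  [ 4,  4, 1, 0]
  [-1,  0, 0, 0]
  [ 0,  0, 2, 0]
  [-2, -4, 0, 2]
A Jordan chain for λ = 2 of length 3:
v_1 = (2, -1, 0, -2)ᵀ
v_2 = (1, 0, 0, 0)ᵀ
v_3 = (0, 0, 1, 0)ᵀ

Let N = A − (2)·I. We want v_3 with N^3 v_3 = 0 but N^2 v_3 ≠ 0; then v_{j-1} := N · v_j for j = 3, …, 2.

Pick v_3 = (0, 0, 1, 0)ᵀ.
Then v_2 = N · v_3 = (1, 0, 0, 0)ᵀ.
Then v_1 = N · v_2 = (2, -1, 0, -2)ᵀ.

Sanity check: (A − (2)·I) v_1 = (0, 0, 0, 0)ᵀ = 0. ✓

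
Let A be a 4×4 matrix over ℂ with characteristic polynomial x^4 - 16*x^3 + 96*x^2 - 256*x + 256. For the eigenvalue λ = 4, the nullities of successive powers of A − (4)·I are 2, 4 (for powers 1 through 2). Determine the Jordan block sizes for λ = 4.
Block sizes for λ = 4: [2, 2]

From the dimensions of kernels of powers, the number of Jordan blocks of size at least j is d_j − d_{j−1} where d_j = dim ker(N^j) (with d_0 = 0). Computing the differences gives [2, 2].
The number of blocks of size exactly k is (#blocks of size ≥ k) − (#blocks of size ≥ k + 1), so the partition is: 2 block(s) of size 2.
In nonincreasing order the block sizes are [2, 2].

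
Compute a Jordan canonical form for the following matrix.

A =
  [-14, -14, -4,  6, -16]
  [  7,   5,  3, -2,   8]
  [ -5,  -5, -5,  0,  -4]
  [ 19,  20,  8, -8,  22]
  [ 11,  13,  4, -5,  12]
J_3(-2) ⊕ J_2(-2)

The characteristic polynomial is
  det(x·I − A) = x^5 + 10*x^4 + 40*x^3 + 80*x^2 + 80*x + 32 = (x + 2)^5

Eigenvalues and multiplicities (the geometric multiplicity of λ is n − rank(A − λI), which equals the number of Jordan blocks for λ):
  λ = -2: algebraic multiplicity = 5, geometric multiplicity = 2

Determining the block sizes for each eigenvalue:
  λ = -2: with am = 5 and gm = 2, the partition is not yet determined (e.g. several partitions of 5 into 2 parts exist). Let N = A − (-2)·I. Computing rank(N^1) = 3, rank(N^2) = 1, rank(N^3) = 0; the number of blocks of size ≥ j is rank(N^{j−1}) − rank(N^j), giving [2, 2, 1]. So we have 1 block(s) of size 3, 1 block(s) of size 2 → block sizes [3, 2]

Assembling the blocks gives a Jordan form
J =
  [-2,  1,  0,  0,  0]
  [ 0, -2,  1,  0,  0]
  [ 0,  0, -2,  0,  0]
  [ 0,  0,  0, -2,  1]
  [ 0,  0,  0,  0, -2]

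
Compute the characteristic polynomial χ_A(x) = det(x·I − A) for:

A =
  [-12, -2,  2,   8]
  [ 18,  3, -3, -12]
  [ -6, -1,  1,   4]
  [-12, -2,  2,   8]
x^4

Expanding det(x·I − A) (e.g. by cofactor expansion or by noting that A is similar to its Jordan form J, which has the same characteristic polynomial as A) gives
  χ_A(x) = x^4
which factors as x^4. The eigenvalues (with algebraic multiplicities) are λ = 0 with multiplicity 4.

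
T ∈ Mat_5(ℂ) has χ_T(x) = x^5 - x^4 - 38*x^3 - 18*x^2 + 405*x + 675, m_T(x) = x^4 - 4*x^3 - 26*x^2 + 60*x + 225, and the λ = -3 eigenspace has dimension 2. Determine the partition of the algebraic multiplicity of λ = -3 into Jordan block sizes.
Block sizes for λ = -3: [2, 1]

Step 1 — from the characteristic polynomial, algebraic multiplicity of λ = -3 is 3. From dim ker(T − (-3)·I) = 2, there are exactly 2 Jordan blocks for λ = -3.
Step 2 — from the minimal polynomial, the factor (x + 3)^2 tells us the largest block for λ = -3 has size 2.
Step 3 — with total size 3, 2 blocks, and largest block 2, the block sizes (in nonincreasing order) are [2, 1].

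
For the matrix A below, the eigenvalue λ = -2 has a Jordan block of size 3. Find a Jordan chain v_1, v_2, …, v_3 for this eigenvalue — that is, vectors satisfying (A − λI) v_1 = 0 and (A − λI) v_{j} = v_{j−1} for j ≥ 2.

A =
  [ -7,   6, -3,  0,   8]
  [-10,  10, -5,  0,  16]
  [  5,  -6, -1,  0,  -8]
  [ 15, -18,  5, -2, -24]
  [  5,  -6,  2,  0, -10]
A Jordan chain for λ = -2 of length 3:
v_1 = (-10, -15, 0, 10, 5)ᵀ
v_2 = (-5, -10, 5, 15, 5)ᵀ
v_3 = (1, 0, 0, 0, 0)ᵀ

Let N = A − (-2)·I. We want v_3 with N^3 v_3 = 0 but N^2 v_3 ≠ 0; then v_{j-1} := N · v_j for j = 3, …, 2.

Pick v_3 = (1, 0, 0, 0, 0)ᵀ.
Then v_2 = N · v_3 = (-5, -10, 5, 15, 5)ᵀ.
Then v_1 = N · v_2 = (-10, -15, 0, 10, 5)ᵀ.

Sanity check: (A − (-2)·I) v_1 = (0, 0, 0, 0, 0)ᵀ = 0. ✓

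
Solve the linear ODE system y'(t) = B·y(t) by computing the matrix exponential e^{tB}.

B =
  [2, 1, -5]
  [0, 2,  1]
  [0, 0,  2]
e^{tB} =
  [exp(2*t), t*exp(2*t), t^2*exp(2*t)/2 - 5*t*exp(2*t)]
  [0, exp(2*t), t*exp(2*t)]
  [0, 0, exp(2*t)]

Strategy: write B = P · J · P⁻¹ where J is a Jordan canonical form, so e^{tB} = P · e^{tJ} · P⁻¹, and e^{tJ} can be computed block-by-block.

B has Jordan form
J =
  [2, 1, 0]
  [0, 2, 1]
  [0, 0, 2]
(up to reordering of blocks).

Per-block formulas:
  For a 3×3 Jordan block J_3(2): exp(t · J_3(2)) = e^(2t)·(I + t·N + (t^2/2)·N^2), where N is the 3×3 nilpotent shift.

After assembling e^{tJ} and conjugating by P, we get:

e^{tB} =
  [exp(2*t), t*exp(2*t), t^2*exp(2*t)/2 - 5*t*exp(2*t)]
  [0, exp(2*t), t*exp(2*t)]
  [0, 0, exp(2*t)]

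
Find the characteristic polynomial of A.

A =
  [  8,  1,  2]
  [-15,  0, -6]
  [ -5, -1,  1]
x^3 - 9*x^2 + 27*x - 27

Expanding det(x·I − A) (e.g. by cofactor expansion or by noting that A is similar to its Jordan form J, which has the same characteristic polynomial as A) gives
  χ_A(x) = x^3 - 9*x^2 + 27*x - 27
which factors as (x - 3)^3. The eigenvalues (with algebraic multiplicities) are λ = 3 with multiplicity 3.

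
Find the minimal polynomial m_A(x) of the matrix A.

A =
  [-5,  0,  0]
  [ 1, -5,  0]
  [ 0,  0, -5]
x^2 + 10*x + 25

The characteristic polynomial is χ_A(x) = (x + 5)^3, so the eigenvalues are known. The minimal polynomial is
  m_A(x) = Π_λ (x − λ)^{k_λ}
where k_λ is the size of the *largest* Jordan block for λ (equivalently, the smallest k with (A − λI)^k v = 0 for every generalised eigenvector v of λ).

  λ = -5: largest Jordan block has size 2, contributing (x + 5)^2

So m_A(x) = (x + 5)^2 = x^2 + 10*x + 25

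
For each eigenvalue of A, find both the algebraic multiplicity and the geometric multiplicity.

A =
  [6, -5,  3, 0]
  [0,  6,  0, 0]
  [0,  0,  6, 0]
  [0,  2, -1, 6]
λ = 6: alg = 4, geom = 2

Step 1 — factor the characteristic polynomial to read off the algebraic multiplicities:
  χ_A(x) = (x - 6)^4

Step 2 — compute geometric multiplicities via the rank-nullity identity g(λ) = n − rank(A − λI):
  rank(A − (6)·I) = 2, so dim ker(A − (6)·I) = n − 2 = 2

Summary:
  λ = 6: algebraic multiplicity = 4, geometric multiplicity = 2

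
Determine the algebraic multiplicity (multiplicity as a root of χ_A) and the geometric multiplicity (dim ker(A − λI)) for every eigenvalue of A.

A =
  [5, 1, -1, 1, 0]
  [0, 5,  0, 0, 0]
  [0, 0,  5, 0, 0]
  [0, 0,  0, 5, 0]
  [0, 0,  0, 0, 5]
λ = 5: alg = 5, geom = 4

Step 1 — factor the characteristic polynomial to read off the algebraic multiplicities:
  χ_A(x) = (x - 5)^5

Step 2 — compute geometric multiplicities via the rank-nullity identity g(λ) = n − rank(A − λI):
  rank(A − (5)·I) = 1, so dim ker(A − (5)·I) = n − 1 = 4

Summary:
  λ = 5: algebraic multiplicity = 5, geometric multiplicity = 4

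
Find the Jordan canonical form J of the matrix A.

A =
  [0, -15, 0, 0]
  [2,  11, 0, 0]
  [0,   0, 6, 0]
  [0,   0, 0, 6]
J_1(5) ⊕ J_1(6) ⊕ J_1(6) ⊕ J_1(6)

The characteristic polynomial is
  det(x·I − A) = x^4 - 23*x^3 + 198*x^2 - 756*x + 1080 = (x - 6)^3*(x - 5)

Eigenvalues and multiplicities (the geometric multiplicity of λ is n − rank(A − λI), which equals the number of Jordan blocks for λ):
  λ = 5: algebraic multiplicity = 1, geometric multiplicity = 1
  λ = 6: algebraic multiplicity = 3, geometric multiplicity = 3

Determining the block sizes for each eigenvalue:
  λ = 5: one block (gm = 1), so the single block has size am = 1 → block sizes [1]
  λ = 6: gm = am = 3, so every block has size 1 → block sizes [1, 1, 1]

Assembling the blocks gives a Jordan form
J =
  [5, 0, 0, 0]
  [0, 6, 0, 0]
  [0, 0, 6, 0]
  [0, 0, 0, 6]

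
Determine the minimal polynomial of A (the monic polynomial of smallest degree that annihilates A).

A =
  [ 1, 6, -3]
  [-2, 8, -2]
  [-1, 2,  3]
x^2 - 8*x + 16

The characteristic polynomial is χ_A(x) = (x - 4)^3, so the eigenvalues are known. The minimal polynomial is
  m_A(x) = Π_λ (x − λ)^{k_λ}
where k_λ is the size of the *largest* Jordan block for λ (equivalently, the smallest k with (A − λI)^k v = 0 for every generalised eigenvector v of λ).

  λ = 4: largest Jordan block has size 2, contributing (x − 4)^2

So m_A(x) = (x - 4)^2 = x^2 - 8*x + 16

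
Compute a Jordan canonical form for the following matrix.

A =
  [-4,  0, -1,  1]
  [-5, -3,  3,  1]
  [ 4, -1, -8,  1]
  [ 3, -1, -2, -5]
J_2(-5) ⊕ J_2(-5)

The characteristic polynomial is
  det(x·I − A) = x^4 + 20*x^3 + 150*x^2 + 500*x + 625 = (x + 5)^4

Eigenvalues and multiplicities (the geometric multiplicity of λ is n − rank(A − λI), which equals the number of Jordan blocks for λ):
  λ = -5: algebraic multiplicity = 4, geometric multiplicity = 2

Determining the block sizes for each eigenvalue:
  λ = -5: with am = 4 and gm = 2, the partition is not yet determined (e.g. several partitions of 4 into 2 parts exist). Let N = A − (-5)·I. Computing rank(N^1) = 2, rank(N^2) = 0; the number of blocks of size ≥ j is rank(N^{j−1}) − rank(N^j), giving [2, 2]. So we have 2 block(s) of size 2 → block sizes [2, 2]

Assembling the blocks gives a Jordan form
J =
  [-5,  1,  0,  0]
  [ 0, -5,  0,  0]
  [ 0,  0, -5,  1]
  [ 0,  0,  0, -5]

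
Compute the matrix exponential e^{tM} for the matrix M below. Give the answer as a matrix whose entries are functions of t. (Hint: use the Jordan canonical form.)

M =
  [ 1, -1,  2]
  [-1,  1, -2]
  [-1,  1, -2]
e^{tM} =
  [t + 1, -t, 2*t]
  [-t, t + 1, -2*t]
  [-t, t, 1 - 2*t]

Strategy: write M = P · J · P⁻¹ where J is a Jordan canonical form, so e^{tM} = P · e^{tJ} · P⁻¹, and e^{tJ} can be computed block-by-block.

M has Jordan form
J =
  [0, 1, 0]
  [0, 0, 0]
  [0, 0, 0]
(up to reordering of blocks).

Per-block formulas:
  For a 1×1 block at λ = 0: exp(t · [0]) = [e^(0t)].
  For a 2×2 Jordan block J_2(0): exp(t · J_2(0)) = e^(0t)·(I + t·N), where N is the 2×2 nilpotent shift.

After assembling e^{tJ} and conjugating by P, we get:

e^{tM} =
  [t + 1, -t, 2*t]
  [-t, t + 1, -2*t]
  [-t, t, 1 - 2*t]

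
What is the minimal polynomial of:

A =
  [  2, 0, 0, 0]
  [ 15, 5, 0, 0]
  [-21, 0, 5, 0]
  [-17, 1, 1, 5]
x^3 - 12*x^2 + 45*x - 50

The characteristic polynomial is χ_A(x) = (x - 5)^3*(x - 2), so the eigenvalues are known. The minimal polynomial is
  m_A(x) = Π_λ (x − λ)^{k_λ}
where k_λ is the size of the *largest* Jordan block for λ (equivalently, the smallest k with (A − λI)^k v = 0 for every generalised eigenvector v of λ).

  λ = 2: largest Jordan block has size 1, contributing (x − 2)
  λ = 5: largest Jordan block has size 2, contributing (x − 5)^2

So m_A(x) = (x - 5)^2*(x - 2) = x^3 - 12*x^2 + 45*x - 50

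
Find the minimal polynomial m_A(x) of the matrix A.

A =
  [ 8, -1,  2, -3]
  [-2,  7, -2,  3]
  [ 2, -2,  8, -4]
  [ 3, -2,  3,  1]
x^3 - 18*x^2 + 108*x - 216

The characteristic polynomial is χ_A(x) = (x - 6)^4, so the eigenvalues are known. The minimal polynomial is
  m_A(x) = Π_λ (x − λ)^{k_λ}
where k_λ is the size of the *largest* Jordan block for λ (equivalently, the smallest k with (A − λI)^k v = 0 for every generalised eigenvector v of λ).

  λ = 6: largest Jordan block has size 3, contributing (x − 6)^3

So m_A(x) = (x - 6)^3 = x^3 - 18*x^2 + 108*x - 216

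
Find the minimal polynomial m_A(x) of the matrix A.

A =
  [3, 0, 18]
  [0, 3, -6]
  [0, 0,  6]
x^2 - 9*x + 18

The characteristic polynomial is χ_A(x) = (x - 6)*(x - 3)^2, so the eigenvalues are known. The minimal polynomial is
  m_A(x) = Π_λ (x − λ)^{k_λ}
where k_λ is the size of the *largest* Jordan block for λ (equivalently, the smallest k with (A − λI)^k v = 0 for every generalised eigenvector v of λ).

  λ = 3: largest Jordan block has size 1, contributing (x − 3)
  λ = 6: largest Jordan block has size 1, contributing (x − 6)

So m_A(x) = (x - 6)*(x - 3) = x^2 - 9*x + 18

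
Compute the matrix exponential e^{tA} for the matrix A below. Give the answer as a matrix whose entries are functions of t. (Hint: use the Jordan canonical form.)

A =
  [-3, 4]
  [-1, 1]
e^{tA} =
  [-2*t*exp(-t) + exp(-t), 4*t*exp(-t)]
  [-t*exp(-t), 2*t*exp(-t) + exp(-t)]

Strategy: write A = P · J · P⁻¹ where J is a Jordan canonical form, so e^{tA} = P · e^{tJ} · P⁻¹, and e^{tJ} can be computed block-by-block.

A has Jordan form
J =
  [-1,  1]
  [ 0, -1]
(up to reordering of blocks).

Per-block formulas:
  For a 2×2 Jordan block J_2(-1): exp(t · J_2(-1)) = e^(-1t)·(I + t·N), where N is the 2×2 nilpotent shift.

After assembling e^{tJ} and conjugating by P, we get:

e^{tA} =
  [-2*t*exp(-t) + exp(-t), 4*t*exp(-t)]
  [-t*exp(-t), 2*t*exp(-t) + exp(-t)]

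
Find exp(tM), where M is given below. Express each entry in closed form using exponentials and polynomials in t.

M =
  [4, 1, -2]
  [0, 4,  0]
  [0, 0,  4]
e^{tM} =
  [exp(4*t), t*exp(4*t), -2*t*exp(4*t)]
  [0, exp(4*t), 0]
  [0, 0, exp(4*t)]

Strategy: write M = P · J · P⁻¹ where J is a Jordan canonical form, so e^{tM} = P · e^{tJ} · P⁻¹, and e^{tJ} can be computed block-by-block.

M has Jordan form
J =
  [4, 1, 0]
  [0, 4, 0]
  [0, 0, 4]
(up to reordering of blocks).

Per-block formulas:
  For a 2×2 Jordan block J_2(4): exp(t · J_2(4)) = e^(4t)·(I + t·N), where N is the 2×2 nilpotent shift.
  For a 1×1 block at λ = 4: exp(t · [4]) = [e^(4t)].

After assembling e^{tJ} and conjugating by P, we get:

e^{tM} =
  [exp(4*t), t*exp(4*t), -2*t*exp(4*t)]
  [0, exp(4*t), 0]
  [0, 0, exp(4*t)]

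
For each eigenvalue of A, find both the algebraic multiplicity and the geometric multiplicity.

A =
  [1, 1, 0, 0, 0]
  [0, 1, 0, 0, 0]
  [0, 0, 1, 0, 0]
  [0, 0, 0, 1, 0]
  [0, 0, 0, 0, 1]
λ = 1: alg = 5, geom = 4

Step 1 — factor the characteristic polynomial to read off the algebraic multiplicities:
  χ_A(x) = (x - 1)^5

Step 2 — compute geometric multiplicities via the rank-nullity identity g(λ) = n − rank(A − λI):
  rank(A − (1)·I) = 1, so dim ker(A − (1)·I) = n − 1 = 4

Summary:
  λ = 1: algebraic multiplicity = 5, geometric multiplicity = 4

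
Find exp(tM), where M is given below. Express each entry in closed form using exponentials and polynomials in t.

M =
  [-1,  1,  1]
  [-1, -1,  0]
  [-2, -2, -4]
e^{tM} =
  [-t^2*exp(-2*t) + t*exp(-2*t) + exp(-2*t), t*exp(-2*t), -t^2*exp(-2*t)/2 + t*exp(-2*t)]
  [-t^2*exp(-2*t) - t*exp(-2*t), t*exp(-2*t) + exp(-2*t), -t^2*exp(-2*t)/2]
  [2*t^2*exp(-2*t) - 2*t*exp(-2*t), -2*t*exp(-2*t), t^2*exp(-2*t) - 2*t*exp(-2*t) + exp(-2*t)]

Strategy: write M = P · J · P⁻¹ where J is a Jordan canonical form, so e^{tM} = P · e^{tJ} · P⁻¹, and e^{tJ} can be computed block-by-block.

M has Jordan form
J =
  [-2,  1,  0]
  [ 0, -2,  1]
  [ 0,  0, -2]
(up to reordering of blocks).

Per-block formulas:
  For a 3×3 Jordan block J_3(-2): exp(t · J_3(-2)) = e^(-2t)·(I + t·N + (t^2/2)·N^2), where N is the 3×3 nilpotent shift.

After assembling e^{tJ} and conjugating by P, we get:

e^{tM} =
  [-t^2*exp(-2*t) + t*exp(-2*t) + exp(-2*t), t*exp(-2*t), -t^2*exp(-2*t)/2 + t*exp(-2*t)]
  [-t^2*exp(-2*t) - t*exp(-2*t), t*exp(-2*t) + exp(-2*t), -t^2*exp(-2*t)/2]
  [2*t^2*exp(-2*t) - 2*t*exp(-2*t), -2*t*exp(-2*t), t^2*exp(-2*t) - 2*t*exp(-2*t) + exp(-2*t)]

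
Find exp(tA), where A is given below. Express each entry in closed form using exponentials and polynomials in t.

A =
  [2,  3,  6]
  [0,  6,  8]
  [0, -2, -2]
e^{tA} =
  [exp(2*t), 3*t*exp(2*t), 6*t*exp(2*t)]
  [0, 4*t*exp(2*t) + exp(2*t), 8*t*exp(2*t)]
  [0, -2*t*exp(2*t), -4*t*exp(2*t) + exp(2*t)]

Strategy: write A = P · J · P⁻¹ where J is a Jordan canonical form, so e^{tA} = P · e^{tJ} · P⁻¹, and e^{tJ} can be computed block-by-block.

A has Jordan form
J =
  [2, 1, 0]
  [0, 2, 0]
  [0, 0, 2]
(up to reordering of blocks).

Per-block formulas:
  For a 2×2 Jordan block J_2(2): exp(t · J_2(2)) = e^(2t)·(I + t·N), where N is the 2×2 nilpotent shift.
  For a 1×1 block at λ = 2: exp(t · [2]) = [e^(2t)].

After assembling e^{tJ} and conjugating by P, we get:

e^{tA} =
  [exp(2*t), 3*t*exp(2*t), 6*t*exp(2*t)]
  [0, 4*t*exp(2*t) + exp(2*t), 8*t*exp(2*t)]
  [0, -2*t*exp(2*t), -4*t*exp(2*t) + exp(2*t)]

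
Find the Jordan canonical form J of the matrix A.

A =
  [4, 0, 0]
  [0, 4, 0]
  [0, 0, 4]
J_1(4) ⊕ J_1(4) ⊕ J_1(4)

The characteristic polynomial is
  det(x·I − A) = x^3 - 12*x^2 + 48*x - 64 = (x - 4)^3

Eigenvalues and multiplicities (the geometric multiplicity of λ is n − rank(A − λI), which equals the number of Jordan blocks for λ):
  λ = 4: algebraic multiplicity = 3, geometric multiplicity = 3

Determining the block sizes for each eigenvalue:
  λ = 4: gm = am = 3, so every block has size 1 → block sizes [1, 1, 1]

Assembling the blocks gives a Jordan form
J =
  [4, 0, 0]
  [0, 4, 0]
  [0, 0, 4]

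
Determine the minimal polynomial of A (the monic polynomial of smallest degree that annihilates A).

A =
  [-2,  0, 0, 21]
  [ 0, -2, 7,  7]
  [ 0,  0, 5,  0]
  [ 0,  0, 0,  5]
x^2 - 3*x - 10

The characteristic polynomial is χ_A(x) = (x - 5)^2*(x + 2)^2, so the eigenvalues are known. The minimal polynomial is
  m_A(x) = Π_λ (x − λ)^{k_λ}
where k_λ is the size of the *largest* Jordan block for λ (equivalently, the smallest k with (A − λI)^k v = 0 for every generalised eigenvector v of λ).

  λ = -2: largest Jordan block has size 1, contributing (x + 2)
  λ = 5: largest Jordan block has size 1, contributing (x − 5)

So m_A(x) = (x - 5)*(x + 2) = x^2 - 3*x - 10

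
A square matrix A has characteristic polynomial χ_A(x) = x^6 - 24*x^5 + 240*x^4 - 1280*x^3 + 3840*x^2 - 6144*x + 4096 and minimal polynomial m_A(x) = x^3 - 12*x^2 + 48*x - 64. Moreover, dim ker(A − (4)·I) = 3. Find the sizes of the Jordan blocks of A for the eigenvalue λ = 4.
Block sizes for λ = 4: [3, 2, 1]

Step 1 — from the characteristic polynomial, algebraic multiplicity of λ = 4 is 6. From dim ker(A − (4)·I) = 3, there are exactly 3 Jordan blocks for λ = 4.
Step 2 — from the minimal polynomial, the factor (x − 4)^3 tells us the largest block for λ = 4 has size 3.
Step 3 — with total size 6, 3 blocks, and largest block 3, the block sizes (in nonincreasing order) are [3, 2, 1].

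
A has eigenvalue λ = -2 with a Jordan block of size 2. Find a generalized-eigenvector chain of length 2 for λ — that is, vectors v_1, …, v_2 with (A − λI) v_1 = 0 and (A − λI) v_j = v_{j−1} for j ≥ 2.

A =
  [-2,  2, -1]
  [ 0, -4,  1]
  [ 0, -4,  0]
A Jordan chain for λ = -2 of length 2:
v_1 = (2, -2, -4)ᵀ
v_2 = (0, 1, 0)ᵀ

Let N = A − (-2)·I. We want v_2 with N^2 v_2 = 0 but N^1 v_2 ≠ 0; then v_{j-1} := N · v_j for j = 2, …, 2.

Pick v_2 = (0, 1, 0)ᵀ.
Then v_1 = N · v_2 = (2, -2, -4)ᵀ.

Sanity check: (A − (-2)·I) v_1 = (0, 0, 0)ᵀ = 0. ✓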